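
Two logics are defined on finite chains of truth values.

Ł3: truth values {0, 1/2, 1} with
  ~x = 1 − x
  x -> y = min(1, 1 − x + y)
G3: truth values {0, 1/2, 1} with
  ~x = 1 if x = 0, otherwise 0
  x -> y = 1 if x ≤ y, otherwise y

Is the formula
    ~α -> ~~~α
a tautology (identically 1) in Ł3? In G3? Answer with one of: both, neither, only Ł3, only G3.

In Ł3: every assignment gives 1 — tautology.
In G3: every assignment gives 1 — tautology.

both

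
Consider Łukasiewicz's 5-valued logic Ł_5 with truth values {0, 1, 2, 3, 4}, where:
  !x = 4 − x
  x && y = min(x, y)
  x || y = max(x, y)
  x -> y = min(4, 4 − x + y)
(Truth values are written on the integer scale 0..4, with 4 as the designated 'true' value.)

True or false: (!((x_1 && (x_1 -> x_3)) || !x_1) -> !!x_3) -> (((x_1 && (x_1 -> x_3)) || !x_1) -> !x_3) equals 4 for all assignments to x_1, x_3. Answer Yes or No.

Counterexample: take x_1 = 0, x_3 = 1.
x_1 -> x_3 = 0 -> 1 = 4
x_1 && (x_1 -> x_3) = 0 && 4 = 0
!x_1 = !0 = 4
(x_1 && (x_1 -> x_3)) || !x_1 = 0 || 4 = 4
!((x_1 && (x_1 -> x_3)) || !x_1) = !4 = 0
!x_3 = !1 = 3
!!x_3 = !3 = 1
!((x_1 && (x_1 -> x_3)) || !x_1) -> !!x_3 = 0 -> 1 = 4
x_1 -> x_3 = 0 -> 1 = 4
x_1 && (x_1 -> x_3) = 0 && 4 = 0
!x_1 = !0 = 4
(x_1 && (x_1 -> x_3)) || !x_1 = 0 || 4 = 4
!x_3 = !1 = 3
((x_1 && (x_1 -> x_3)) || !x_1) -> !x_3 = 4 -> 3 = 3
(!((x_1 && (x_1 -> x_3)) || !x_1) -> !!x_3) -> (((x_1 && (x_1 -> x_3)) || !x_1) -> !x_3) = 4 -> 3 = 3
This gives 3 ≠ 4.

No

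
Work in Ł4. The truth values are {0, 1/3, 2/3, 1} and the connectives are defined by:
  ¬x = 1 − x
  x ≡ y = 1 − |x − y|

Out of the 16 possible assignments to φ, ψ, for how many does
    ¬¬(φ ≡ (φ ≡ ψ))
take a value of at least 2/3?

11

φ = 0, ψ = 0 ↦ 0  <
φ = 0, ψ = 1/3 ↦ 1/3  <
φ = 0, ψ = 2/3 ↦ 2/3  ≥
φ = 0, ψ = 1 ↦ 1  ≥
φ = 1/3, ψ = 0 ↦ 2/3  ≥
φ = 1/3, ψ = 1/3 ↦ 1/3  <
φ = 1/3, ψ = 2/3 ↦ 2/3  ≥
φ = 1/3, ψ = 1 ↦ 1  ≥
φ = 2/3, ψ = 0 ↦ 2/3  ≥
φ = 2/3, ψ = 1/3 ↦ 1  ≥
φ = 2/3, ψ = 2/3 ↦ 2/3  ≥
φ = 2/3, ψ = 1 ↦ 1  ≥
φ = 1, ψ = 0 ↦ 0  <
φ = 1, ψ = 1/3 ↦ 1/3  <
φ = 1, ψ = 2/3 ↦ 2/3  ≥
φ = 1, ψ = 1 ↦ 1  ≥
So 11 of the 16 assignments meet the threshold.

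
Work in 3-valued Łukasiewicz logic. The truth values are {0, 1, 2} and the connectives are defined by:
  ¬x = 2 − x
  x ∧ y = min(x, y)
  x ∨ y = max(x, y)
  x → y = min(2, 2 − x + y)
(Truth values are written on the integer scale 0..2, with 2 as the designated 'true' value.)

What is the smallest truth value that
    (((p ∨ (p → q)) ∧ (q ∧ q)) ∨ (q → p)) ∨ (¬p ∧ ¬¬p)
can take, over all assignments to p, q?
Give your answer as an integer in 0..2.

1

Take p = 0, q = 1:
p → q = 0 → 1 = 2
p ∨ (p → q) = 0 ∨ 2 = 2
q ∧ q = 1 ∧ 1 = 1
(p ∨ (p → q)) ∧ (q ∧ q) = 2 ∧ 1 = 1
q → p = 1 → 0 = 1
((p ∨ (p → q)) ∧ (q ∧ q)) ∨ (q → p) = 1 ∨ 1 = 1
¬p = ¬0 = 2
¬p = ¬0 = 2
¬¬p = ¬2 = 0
¬p ∧ ¬¬p = 2 ∧ 0 = 0
(((p ∨ (p → q)) ∧ (q ∧ q)) ∨ (q → p)) ∨ (¬p ∧ ¬¬p) = 1 ∨ 0 = 1
No assignment yields a value below 1, so this is the minimum.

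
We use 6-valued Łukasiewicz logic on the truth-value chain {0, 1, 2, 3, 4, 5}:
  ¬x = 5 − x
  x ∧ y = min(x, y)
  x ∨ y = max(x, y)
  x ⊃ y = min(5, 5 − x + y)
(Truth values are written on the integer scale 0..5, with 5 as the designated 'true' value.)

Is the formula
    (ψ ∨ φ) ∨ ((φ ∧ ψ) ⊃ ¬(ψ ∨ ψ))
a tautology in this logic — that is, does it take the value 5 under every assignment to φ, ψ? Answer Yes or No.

Counterexample: take φ = 2, ψ = 4.
ψ ∨ φ = 4 ∨ 2 = 4
φ ∧ ψ = 2 ∧ 4 = 2
ψ ∨ ψ = 4 ∨ 4 = 4
¬(ψ ∨ ψ) = ¬4 = 1
(φ ∧ ψ) ⊃ ¬(ψ ∨ ψ) = 2 ⊃ 1 = 4
(ψ ∨ φ) ∨ ((φ ∧ ψ) ⊃ ¬(ψ ∨ ψ)) = 4 ∨ 4 = 4
This gives 4 ≠ 5.

No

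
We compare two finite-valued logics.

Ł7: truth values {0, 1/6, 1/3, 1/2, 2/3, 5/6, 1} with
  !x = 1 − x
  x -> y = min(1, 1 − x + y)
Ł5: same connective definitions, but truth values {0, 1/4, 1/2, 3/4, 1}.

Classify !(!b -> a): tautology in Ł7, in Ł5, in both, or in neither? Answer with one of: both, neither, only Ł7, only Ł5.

neither

In Ł7: at a = 0, b = 1/6 the value is 5/6 — not a tautology.
In Ł5: at a = 0, b = 1/4 the value is 3/4 — not a tautology.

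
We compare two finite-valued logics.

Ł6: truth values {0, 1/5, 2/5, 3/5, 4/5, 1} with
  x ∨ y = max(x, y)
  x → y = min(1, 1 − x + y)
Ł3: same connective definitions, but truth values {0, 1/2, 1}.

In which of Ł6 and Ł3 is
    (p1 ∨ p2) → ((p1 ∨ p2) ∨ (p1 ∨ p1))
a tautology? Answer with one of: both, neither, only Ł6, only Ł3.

In Ł6: every assignment gives 1 — tautology.
In Ł3: every assignment gives 1 — tautology.

both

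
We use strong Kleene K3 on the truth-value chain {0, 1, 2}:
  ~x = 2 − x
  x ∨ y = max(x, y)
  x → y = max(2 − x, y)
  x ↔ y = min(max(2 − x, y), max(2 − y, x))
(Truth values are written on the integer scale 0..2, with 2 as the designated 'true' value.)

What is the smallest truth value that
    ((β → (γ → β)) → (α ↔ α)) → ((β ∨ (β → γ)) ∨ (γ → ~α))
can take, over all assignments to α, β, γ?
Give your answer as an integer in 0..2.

Take α = 1, β = 1, γ = 1:
γ → β = 1 → 1 = 1
β → (γ → β) = 1 → 1 = 1
α ↔ α = 1 ↔ 1 = 1
(β → (γ → β)) → (α ↔ α) = 1 → 1 = 1
β → γ = 1 → 1 = 1
β ∨ (β → γ) = 1 ∨ 1 = 1
~α = ~1 = 1
γ → ~α = 1 → 1 = 1
(β ∨ (β → γ)) ∨ (γ → ~α) = 1 ∨ 1 = 1
((β → (γ → β)) → (α ↔ α)) → ((β ∨ (β → γ)) ∨ (γ → ~α)) = 1 → 1 = 1
No assignment yields a value below 1, so this is the minimum.

1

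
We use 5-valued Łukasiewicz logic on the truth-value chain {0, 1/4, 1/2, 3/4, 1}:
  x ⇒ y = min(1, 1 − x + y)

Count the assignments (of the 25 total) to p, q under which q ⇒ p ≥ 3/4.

value 1: 15 assignments (counts)
value 3/4: 4 assignments (counts)
value 1/2: 3 assignments
value 1/4: 2 assignments
value 0: 1 assignment
So 19 of the 25 assignments meet the threshold.

19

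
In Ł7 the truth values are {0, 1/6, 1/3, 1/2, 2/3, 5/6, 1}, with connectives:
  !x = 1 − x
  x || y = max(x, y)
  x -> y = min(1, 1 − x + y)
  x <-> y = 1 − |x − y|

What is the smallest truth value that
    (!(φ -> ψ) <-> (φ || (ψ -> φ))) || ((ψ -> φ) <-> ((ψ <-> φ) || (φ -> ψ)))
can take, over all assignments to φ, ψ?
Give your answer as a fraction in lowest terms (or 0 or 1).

Take φ = 0, ψ = 1/2:
φ -> ψ = 0 -> 1/2 = 1
!(φ -> ψ) = !1 = 0
ψ -> φ = 1/2 -> 0 = 1/2
φ || (ψ -> φ) = 0 || 1/2 = 1/2
!(φ -> ψ) <-> (φ || (ψ -> φ)) = 0 <-> 1/2 = 1/2
ψ -> φ = 1/2 -> 0 = 1/2
ψ <-> φ = 1/2 <-> 0 = 1/2
φ -> ψ = 0 -> 1/2 = 1
(ψ <-> φ) || (φ -> ψ) = 1/2 || 1 = 1
(ψ -> φ) <-> ((ψ <-> φ) || (φ -> ψ)) = 1/2 <-> 1 = 1/2
(!(φ -> ψ) <-> (φ || (ψ -> φ))) || ((ψ -> φ) <-> ((ψ <-> φ) || (φ -> ψ))) = 1/2 || 1/2 = 1/2
No assignment yields a value below 1/2, so this is the minimum.

1/2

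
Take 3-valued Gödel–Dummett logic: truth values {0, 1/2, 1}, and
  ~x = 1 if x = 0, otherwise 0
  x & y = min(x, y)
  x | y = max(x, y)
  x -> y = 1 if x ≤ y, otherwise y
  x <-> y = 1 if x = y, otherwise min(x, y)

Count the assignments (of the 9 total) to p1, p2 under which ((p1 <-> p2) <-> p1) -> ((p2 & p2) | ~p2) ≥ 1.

8

p1 = 0, p2 = 0 ↦ 1  ≥
p1 = 0, p2 = 1/2 ↦ 1/2  <
p1 = 0, p2 = 1 ↦ 1  ≥
p1 = 1/2, p2 = 0 ↦ 1  ≥
p1 = 1/2, p2 = 1/2 ↦ 1  ≥
p1 = 1/2, p2 = 1 ↦ 1  ≥
p1 = 1, p2 = 0 ↦ 1  ≥
p1 = 1, p2 = 1/2 ↦ 1  ≥
p1 = 1, p2 = 1 ↦ 1  ≥
So 8 of the 9 assignments meet the threshold.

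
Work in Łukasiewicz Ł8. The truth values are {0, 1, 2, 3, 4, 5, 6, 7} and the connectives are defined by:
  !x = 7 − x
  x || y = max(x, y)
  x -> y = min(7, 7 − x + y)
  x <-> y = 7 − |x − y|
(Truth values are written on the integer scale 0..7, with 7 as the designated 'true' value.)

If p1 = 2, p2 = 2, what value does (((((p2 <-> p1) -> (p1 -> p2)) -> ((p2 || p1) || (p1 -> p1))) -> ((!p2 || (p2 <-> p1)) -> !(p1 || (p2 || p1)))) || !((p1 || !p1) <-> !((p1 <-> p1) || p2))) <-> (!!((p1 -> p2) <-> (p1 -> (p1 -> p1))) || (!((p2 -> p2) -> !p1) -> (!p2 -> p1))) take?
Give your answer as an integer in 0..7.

5

p2 <-> p1 = 2 <-> 2 = 7
p1 -> p2 = 2 -> 2 = 7
(p2 <-> p1) -> (p1 -> p2) = 7 -> 7 = 7
p2 || p1 = 2 || 2 = 2
p1 -> p1 = 2 -> 2 = 7
(p2 || p1) || (p1 -> p1) = 2 || 7 = 7
((p2 <-> p1) -> (p1 -> p2)) -> ((p2 || p1) || (p1 -> p1)) = 7 -> 7 = 7
!p2 = !2 = 5
p2 <-> p1 = 2 <-> 2 = 7
!p2 || (p2 <-> p1) = 5 || 7 = 7
p2 || p1 = 2 || 2 = 2
p1 || (p2 || p1) = 2 || 2 = 2
!(p1 || (p2 || p1)) = !2 = 5
(!p2 || (p2 <-> p1)) -> !(p1 || (p2 || p1)) = 7 -> 5 = 5
(((p2 <-> p1) -> (p1 -> p2)) -> ((p2 || p1) || (p1 -> p1))) -> ((!p2 || (p2 <-> p1)) -> !(p1 || (p2 || p1))) = 7 -> 5 = 5
!p1 = !2 = 5
p1 || !p1 = 2 || 5 = 5
p1 <-> p1 = 2 <-> 2 = 7
(p1 <-> p1) || p2 = 7 || 2 = 7
!((p1 <-> p1) || p2) = !7 = 0
(p1 || !p1) <-> !((p1 <-> p1) || p2) = 5 <-> 0 = 2
!((p1 || !p1) <-> !((p1 <-> p1) || p2)) = !2 = 5
((((p2 <-> p1) -> (p1 -> p2)) -> ((p2 || p1) || (p1 -> p1))) -> ((!p2 || (p2 <-> p1)) -> !(p1 || (p2 || p1)))) || !((p1 || !p1) <-> !((p1 <-> p1) || p2)) = 5 || 5 = 5
p1 -> p2 = 2 -> 2 = 7
p1 -> p1 = 2 -> 2 = 7
p1 -> (p1 -> p1) = 2 -> 7 = 7
(p1 -> p2) <-> (p1 -> (p1 -> p1)) = 7 <-> 7 = 7
!((p1 -> p2) <-> (p1 -> (p1 -> p1))) = !7 = 0
!!((p1 -> p2) <-> (p1 -> (p1 -> p1))) = !0 = 7
p2 -> p2 = 2 -> 2 = 7
!p1 = !2 = 5
(p2 -> p2) -> !p1 = 7 -> 5 = 5
!((p2 -> p2) -> !p1) = !5 = 2
!p2 = !2 = 5
!p2 -> p1 = 5 -> 2 = 4
!((p2 -> p2) -> !p1) -> (!p2 -> p1) = 2 -> 4 = 7
!!((p1 -> p2) <-> (p1 -> (p1 -> p1))) || (!((p2 -> p2) -> !p1) -> (!p2 -> p1)) = 7 || 7 = 7
(((((p2 <-> p1) -> (p1 -> p2)) -> ((p2 || p1) || (p1 -> p1))) -> ((!p2 || (p2 <-> p1)) -> !(p1 || (p2 || p1)))) || !((p1 || !p1) <-> !((p1 <-> p1) || p2))) <-> (!!((p1 -> p2) <-> (p1 -> (p1 -> p1))) || (!((p2 -> p2) -> !p1) -> (!p2 -> p1))) = 5 <-> 7 = 5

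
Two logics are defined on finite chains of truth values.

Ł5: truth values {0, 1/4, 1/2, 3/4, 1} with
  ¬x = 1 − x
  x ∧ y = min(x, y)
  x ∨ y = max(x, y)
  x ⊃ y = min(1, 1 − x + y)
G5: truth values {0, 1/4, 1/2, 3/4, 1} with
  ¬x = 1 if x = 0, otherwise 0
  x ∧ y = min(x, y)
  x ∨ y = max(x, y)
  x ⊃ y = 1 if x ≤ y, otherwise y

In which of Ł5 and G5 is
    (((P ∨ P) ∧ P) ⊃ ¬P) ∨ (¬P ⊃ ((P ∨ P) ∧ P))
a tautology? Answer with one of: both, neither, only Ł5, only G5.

In Ł5: every assignment gives 1 — tautology.
In G5: every assignment gives 1 — tautology.

both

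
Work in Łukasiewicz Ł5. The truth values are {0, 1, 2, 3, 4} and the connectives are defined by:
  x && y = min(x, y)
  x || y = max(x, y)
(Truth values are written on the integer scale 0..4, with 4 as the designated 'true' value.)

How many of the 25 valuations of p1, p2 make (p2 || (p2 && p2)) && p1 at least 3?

4

value 4: 1 assignment (counts)
value 3: 3 assignments (counts)
value 2: 5 assignments
value 1: 7 assignments
value 0: 9 assignments
So 4 of the 25 assignments meet the threshold.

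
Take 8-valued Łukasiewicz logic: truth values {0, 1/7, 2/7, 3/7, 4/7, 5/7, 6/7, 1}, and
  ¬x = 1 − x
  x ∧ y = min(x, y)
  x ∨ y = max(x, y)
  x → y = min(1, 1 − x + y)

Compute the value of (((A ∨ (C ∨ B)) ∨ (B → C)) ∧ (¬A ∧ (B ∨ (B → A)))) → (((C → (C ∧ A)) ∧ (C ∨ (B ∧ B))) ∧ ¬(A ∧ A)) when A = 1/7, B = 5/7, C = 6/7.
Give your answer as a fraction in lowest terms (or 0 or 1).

4/7

C ∨ B = 6/7 ∨ 5/7 = 6/7
A ∨ (C ∨ B) = 1/7 ∨ 6/7 = 6/7
B → C = 5/7 → 6/7 = 1
(A ∨ (C ∨ B)) ∨ (B → C) = 6/7 ∨ 1 = 1
¬A = ¬1/7 = 6/7
B → A = 5/7 → 1/7 = 3/7
B ∨ (B → A) = 5/7 ∨ 3/7 = 5/7
¬A ∧ (B ∨ (B → A)) = 6/7 ∧ 5/7 = 5/7
((A ∨ (C ∨ B)) ∨ (B → C)) ∧ (¬A ∧ (B ∨ (B → A))) = 1 ∧ 5/7 = 5/7
C ∧ A = 6/7 ∧ 1/7 = 1/7
C → (C ∧ A) = 6/7 → 1/7 = 2/7
B ∧ B = 5/7 ∧ 5/7 = 5/7
C ∨ (B ∧ B) = 6/7 ∨ 5/7 = 6/7
(C → (C ∧ A)) ∧ (C ∨ (B ∧ B)) = 2/7 ∧ 6/7 = 2/7
A ∧ A = 1/7 ∧ 1/7 = 1/7
¬(A ∧ A) = ¬1/7 = 6/7
((C → (C ∧ A)) ∧ (C ∨ (B ∧ B))) ∧ ¬(A ∧ A) = 2/7 ∧ 6/7 = 2/7
(((A ∨ (C ∨ B)) ∨ (B → C)) ∧ (¬A ∧ (B ∨ (B → A)))) → (((C → (C ∧ A)) ∧ (C ∨ (B ∧ B))) ∧ ¬(A ∧ A)) = 5/7 → 2/7 = 4/7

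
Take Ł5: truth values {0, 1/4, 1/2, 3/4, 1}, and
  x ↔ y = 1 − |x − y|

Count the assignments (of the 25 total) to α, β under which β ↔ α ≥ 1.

5

value 1: 5 assignments (counts)
value 3/4: 8 assignments
value 1/2: 6 assignments
value 1/4: 4 assignments
value 0: 2 assignments
So 5 of the 25 assignments meet the threshold.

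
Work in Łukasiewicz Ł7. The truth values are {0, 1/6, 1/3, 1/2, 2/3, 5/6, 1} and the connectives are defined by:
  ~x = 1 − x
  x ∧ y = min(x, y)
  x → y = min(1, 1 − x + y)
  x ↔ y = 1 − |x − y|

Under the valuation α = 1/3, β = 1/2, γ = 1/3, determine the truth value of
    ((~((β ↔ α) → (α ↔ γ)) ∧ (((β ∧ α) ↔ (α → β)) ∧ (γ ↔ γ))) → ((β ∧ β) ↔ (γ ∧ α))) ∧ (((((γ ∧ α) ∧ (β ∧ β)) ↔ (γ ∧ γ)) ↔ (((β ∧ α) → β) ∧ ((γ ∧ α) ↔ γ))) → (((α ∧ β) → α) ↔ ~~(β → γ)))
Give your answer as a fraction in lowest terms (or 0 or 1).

5/6

β ↔ α = 1/2 ↔ 1/3 = 5/6
α ↔ γ = 1/3 ↔ 1/3 = 1
(β ↔ α) → (α ↔ γ) = 5/6 → 1 = 1
~((β ↔ α) → (α ↔ γ)) = ~1 = 0
β ∧ α = 1/2 ∧ 1/3 = 1/3
α → β = 1/3 → 1/2 = 1
(β ∧ α) ↔ (α → β) = 1/3 ↔ 1 = 1/3
γ ↔ γ = 1/3 ↔ 1/3 = 1
((β ∧ α) ↔ (α → β)) ∧ (γ ↔ γ) = 1/3 ∧ 1 = 1/3
~((β ↔ α) → (α ↔ γ)) ∧ (((β ∧ α) ↔ (α → β)) ∧ (γ ↔ γ)) = 0 ∧ 1/3 = 0
β ∧ β = 1/2 ∧ 1/2 = 1/2
γ ∧ α = 1/3 ∧ 1/3 = 1/3
(β ∧ β) ↔ (γ ∧ α) = 1/2 ↔ 1/3 = 5/6
(~((β ↔ α) → (α ↔ γ)) ∧ (((β ∧ α) ↔ (α → β)) ∧ (γ ↔ γ))) → ((β ∧ β) ↔ (γ ∧ α)) = 0 → 5/6 = 1
γ ∧ α = 1/3 ∧ 1/3 = 1/3
β ∧ β = 1/2 ∧ 1/2 = 1/2
(γ ∧ α) ∧ (β ∧ β) = 1/3 ∧ 1/2 = 1/3
γ ∧ γ = 1/3 ∧ 1/3 = 1/3
((γ ∧ α) ∧ (β ∧ β)) ↔ (γ ∧ γ) = 1/3 ↔ 1/3 = 1
β ∧ α = 1/2 ∧ 1/3 = 1/3
(β ∧ α) → β = 1/3 → 1/2 = 1
γ ∧ α = 1/3 ∧ 1/3 = 1/3
(γ ∧ α) ↔ γ = 1/3 ↔ 1/3 = 1
((β ∧ α) → β) ∧ ((γ ∧ α) ↔ γ) = 1 ∧ 1 = 1
(((γ ∧ α) ∧ (β ∧ β)) ↔ (γ ∧ γ)) ↔ (((β ∧ α) → β) ∧ ((γ ∧ α) ↔ γ)) = 1 ↔ 1 = 1
α ∧ β = 1/3 ∧ 1/2 = 1/3
(α ∧ β) → α = 1/3 → 1/3 = 1
β → γ = 1/2 → 1/3 = 5/6
~(β → γ) = ~5/6 = 1/6
~~(β → γ) = ~1/6 = 5/6
((α ∧ β) → α) ↔ ~~(β → γ) = 1 ↔ 5/6 = 5/6
((((γ ∧ α) ∧ (β ∧ β)) ↔ (γ ∧ γ)) ↔ (((β ∧ α) → β) ∧ ((γ ∧ α) ↔ γ))) → (((α ∧ β) → α) ↔ ~~(β → γ)) = 1 → 5/6 = 5/6
((~((β ↔ α) → (α ↔ γ)) ∧ (((β ∧ α) ↔ (α → β)) ∧ (γ ↔ γ))) → ((β ∧ β) ↔ (γ ∧ α))) ∧ (((((γ ∧ α) ∧ (β ∧ β)) ↔ (γ ∧ γ)) ↔ (((β ∧ α) → β) ∧ ((γ ∧ α) ↔ γ))) → (((α ∧ β) → α) ↔ ~~(β → γ))) = 1 ∧ 5/6 = 5/6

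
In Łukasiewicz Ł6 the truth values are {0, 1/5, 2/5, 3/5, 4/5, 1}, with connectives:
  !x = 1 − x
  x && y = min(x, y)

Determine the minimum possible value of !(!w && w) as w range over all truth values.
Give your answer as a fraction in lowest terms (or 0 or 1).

3/5

Take w = 2/5:
!w = !2/5 = 3/5
!w && w = 3/5 && 2/5 = 2/5
!(!w && w) = !2/5 = 3/5
No assignment yields a value below 3/5, so this is the minimum.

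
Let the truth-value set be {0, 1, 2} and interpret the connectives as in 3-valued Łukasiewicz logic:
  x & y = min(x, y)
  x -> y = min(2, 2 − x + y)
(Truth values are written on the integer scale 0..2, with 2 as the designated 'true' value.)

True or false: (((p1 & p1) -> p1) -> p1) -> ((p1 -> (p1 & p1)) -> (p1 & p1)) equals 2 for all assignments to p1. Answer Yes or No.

Yes

p1 = 0 ↦ 2
p1 = 1 ↦ 2
p1 = 2 ↦ 2
Every assignment gives a value ≥ 2.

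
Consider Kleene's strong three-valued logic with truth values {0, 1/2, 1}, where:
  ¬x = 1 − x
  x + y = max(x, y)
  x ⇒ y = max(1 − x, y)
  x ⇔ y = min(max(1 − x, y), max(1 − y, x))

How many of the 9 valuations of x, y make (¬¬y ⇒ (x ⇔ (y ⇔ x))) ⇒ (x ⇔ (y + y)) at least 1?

x = 0, y = 0 ↦ 1  ≥
x = 0, y = 1/2 ↦ 1/2  <
x = 0, y = 1 ↦ 0  <
x = 1/2, y = 0 ↦ 1/2  <
x = 1/2, y = 1/2 ↦ 1/2  <
x = 1/2, y = 1 ↦ 1/2  <
x = 1, y = 0 ↦ 0  <
x = 1, y = 1/2 ↦ 1/2  <
x = 1, y = 1 ↦ 1  ≥
So 2 of the 9 assignments meet the threshold.

2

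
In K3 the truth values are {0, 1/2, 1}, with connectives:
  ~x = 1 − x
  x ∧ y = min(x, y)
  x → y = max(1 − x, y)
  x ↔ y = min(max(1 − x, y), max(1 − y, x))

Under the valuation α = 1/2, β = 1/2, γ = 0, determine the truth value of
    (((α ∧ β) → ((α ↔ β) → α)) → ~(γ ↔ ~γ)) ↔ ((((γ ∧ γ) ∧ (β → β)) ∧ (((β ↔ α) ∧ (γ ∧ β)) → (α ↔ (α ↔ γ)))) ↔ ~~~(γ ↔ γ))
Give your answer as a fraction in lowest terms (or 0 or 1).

α ∧ β = 1/2 ∧ 1/2 = 1/2
α ↔ β = 1/2 ↔ 1/2 = 1/2
(α ↔ β) → α = 1/2 → 1/2 = 1/2
(α ∧ β) → ((α ↔ β) → α) = 1/2 → 1/2 = 1/2
~γ = ~0 = 1
γ ↔ ~γ = 0 ↔ 1 = 0
~(γ ↔ ~γ) = ~0 = 1
((α ∧ β) → ((α ↔ β) → α)) → ~(γ ↔ ~γ) = 1/2 → 1 = 1
γ ∧ γ = 0 ∧ 0 = 0
β → β = 1/2 → 1/2 = 1/2
(γ ∧ γ) ∧ (β → β) = 0 ∧ 1/2 = 0
β ↔ α = 1/2 ↔ 1/2 = 1/2
γ ∧ β = 0 ∧ 1/2 = 0
(β ↔ α) ∧ (γ ∧ β) = 1/2 ∧ 0 = 0
α ↔ γ = 1/2 ↔ 0 = 1/2
α ↔ (α ↔ γ) = 1/2 ↔ 1/2 = 1/2
((β ↔ α) ∧ (γ ∧ β)) → (α ↔ (α ↔ γ)) = 0 → 1/2 = 1
((γ ∧ γ) ∧ (β → β)) ∧ (((β ↔ α) ∧ (γ ∧ β)) → (α ↔ (α ↔ γ))) = 0 ∧ 1 = 0
γ ↔ γ = 0 ↔ 0 = 1
~(γ ↔ γ) = ~1 = 0
~~(γ ↔ γ) = ~0 = 1
~~~(γ ↔ γ) = ~1 = 0
(((γ ∧ γ) ∧ (β → β)) ∧ (((β ↔ α) ∧ (γ ∧ β)) → (α ↔ (α ↔ γ)))) ↔ ~~~(γ ↔ γ) = 0 ↔ 0 = 1
(((α ∧ β) → ((α ↔ β) → α)) → ~(γ ↔ ~γ)) ↔ ((((γ ∧ γ) ∧ (β → β)) ∧ (((β ↔ α) ∧ (γ ∧ β)) → (α ↔ (α ↔ γ)))) ↔ ~~~(γ ↔ γ)) = 1 ↔ 1 = 1

1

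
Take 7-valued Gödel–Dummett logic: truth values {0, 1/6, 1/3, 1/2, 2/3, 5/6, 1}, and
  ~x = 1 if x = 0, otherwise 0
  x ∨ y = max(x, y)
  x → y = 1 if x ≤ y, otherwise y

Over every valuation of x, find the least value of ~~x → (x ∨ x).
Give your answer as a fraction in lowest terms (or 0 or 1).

Take x = 1/6:
~x = ~1/6 = 0
~~x = ~0 = 1
x ∨ x = 1/6 ∨ 1/6 = 1/6
~~x → (x ∨ x) = 1 → 1/6 = 1/6
No assignment yields a value below 1/6, so this is the minimum.

1/6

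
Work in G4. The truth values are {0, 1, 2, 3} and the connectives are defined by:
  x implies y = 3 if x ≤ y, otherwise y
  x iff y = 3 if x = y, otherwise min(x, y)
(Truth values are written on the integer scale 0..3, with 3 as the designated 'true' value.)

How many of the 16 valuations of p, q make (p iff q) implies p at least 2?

p = 0, q = 0 ↦ 0  <
p = 0, q = 1 ↦ 3  ≥
p = 0, q = 2 ↦ 3  ≥
p = 0, q = 3 ↦ 3  ≥
p = 1, q = 0 ↦ 3  ≥
p = 1, q = 1 ↦ 1  <
p = 1, q = 2 ↦ 3  ≥
p = 1, q = 3 ↦ 3  ≥
p = 2, q = 0 ↦ 3  ≥
p = 2, q = 1 ↦ 3  ≥
p = 2, q = 2 ↦ 2  ≥
p = 2, q = 3 ↦ 3  ≥
p = 3, q = 0 ↦ 3  ≥
p = 3, q = 1 ↦ 3  ≥
p = 3, q = 2 ↦ 3  ≥
p = 3, q = 3 ↦ 3  ≥
So 14 of the 16 assignments meet the threshold.

14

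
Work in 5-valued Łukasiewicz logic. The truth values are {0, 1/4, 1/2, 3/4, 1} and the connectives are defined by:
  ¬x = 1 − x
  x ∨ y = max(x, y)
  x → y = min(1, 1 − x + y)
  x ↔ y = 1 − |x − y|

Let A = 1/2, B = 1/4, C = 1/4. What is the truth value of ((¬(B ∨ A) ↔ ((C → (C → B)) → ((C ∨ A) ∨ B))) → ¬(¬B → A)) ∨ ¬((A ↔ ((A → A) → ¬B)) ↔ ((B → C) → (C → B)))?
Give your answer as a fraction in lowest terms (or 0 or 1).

1/4

B ∨ A = 1/4 ∨ 1/2 = 1/2
¬(B ∨ A) = ¬1/2 = 1/2
C → B = 1/4 → 1/4 = 1
C → (C → B) = 1/4 → 1 = 1
C ∨ A = 1/4 ∨ 1/2 = 1/2
(C ∨ A) ∨ B = 1/2 ∨ 1/4 = 1/2
(C → (C → B)) → ((C ∨ A) ∨ B) = 1 → 1/2 = 1/2
¬(B ∨ A) ↔ ((C → (C → B)) → ((C ∨ A) ∨ B)) = 1/2 ↔ 1/2 = 1
¬B = ¬1/4 = 3/4
¬B → A = 3/4 → 1/2 = 3/4
¬(¬B → A) = ¬3/4 = 1/4
(¬(B ∨ A) ↔ ((C → (C → B)) → ((C ∨ A) ∨ B))) → ¬(¬B → A) = 1 → 1/4 = 1/4
A → A = 1/2 → 1/2 = 1
¬B = ¬1/4 = 3/4
(A → A) → ¬B = 1 → 3/4 = 3/4
A ↔ ((A → A) → ¬B) = 1/2 ↔ 3/4 = 3/4
B → C = 1/4 → 1/4 = 1
C → B = 1/4 → 1/4 = 1
(B → C) → (C → B) = 1 → 1 = 1
(A ↔ ((A → A) → ¬B)) ↔ ((B → C) → (C → B)) = 3/4 ↔ 1 = 3/4
¬((A ↔ ((A → A) → ¬B)) ↔ ((B → C) → (C → B))) = ¬3/4 = 1/4
((¬(B ∨ A) ↔ ((C → (C → B)) → ((C ∨ A) ∨ B))) → ¬(¬B → A)) ∨ ¬((A ↔ ((A → A) → ¬B)) ↔ ((B → C) → (C → B))) = 1/4 ∨ 1/4 = 1/4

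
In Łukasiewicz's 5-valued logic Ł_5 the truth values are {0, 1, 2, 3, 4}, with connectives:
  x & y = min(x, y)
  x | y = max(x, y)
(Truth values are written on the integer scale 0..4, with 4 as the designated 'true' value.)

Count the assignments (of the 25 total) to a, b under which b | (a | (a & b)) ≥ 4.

value 4: 9 assignments (counts)
value 3: 7 assignments
value 2: 5 assignments
value 1: 3 assignments
value 0: 1 assignment
So 9 of the 25 assignments meet the threshold.

9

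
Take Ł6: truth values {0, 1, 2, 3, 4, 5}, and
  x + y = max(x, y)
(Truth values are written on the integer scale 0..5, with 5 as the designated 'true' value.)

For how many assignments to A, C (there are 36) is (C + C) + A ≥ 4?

value 5: 11 assignments (counts)
value 4: 9 assignments (counts)
value 3: 7 assignments
value 2: 5 assignments
value 1: 3 assignments
value 0: 1 assignment
So 20 of the 36 assignments meet the threshold.

20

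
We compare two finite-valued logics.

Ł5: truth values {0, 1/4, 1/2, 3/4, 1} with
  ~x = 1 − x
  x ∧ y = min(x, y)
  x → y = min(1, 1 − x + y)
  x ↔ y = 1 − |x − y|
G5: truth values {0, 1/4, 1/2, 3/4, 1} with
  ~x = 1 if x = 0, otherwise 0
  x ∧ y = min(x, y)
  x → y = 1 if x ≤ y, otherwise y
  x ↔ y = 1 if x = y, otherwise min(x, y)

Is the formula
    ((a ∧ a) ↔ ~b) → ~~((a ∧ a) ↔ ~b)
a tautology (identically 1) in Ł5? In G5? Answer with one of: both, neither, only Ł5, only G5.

In Ł5: every assignment gives 1 — tautology.
In G5: every assignment gives 1 — tautology.

both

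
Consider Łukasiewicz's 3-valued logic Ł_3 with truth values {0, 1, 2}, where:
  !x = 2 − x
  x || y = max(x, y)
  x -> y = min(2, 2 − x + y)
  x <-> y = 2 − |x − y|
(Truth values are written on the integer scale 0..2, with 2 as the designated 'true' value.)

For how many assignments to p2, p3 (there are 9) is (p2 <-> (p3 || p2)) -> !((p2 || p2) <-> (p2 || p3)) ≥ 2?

3

p2 = 0, p3 = 0 ↦ 0  <
p2 = 0, p3 = 1 ↦ 2  ≥
p2 = 0, p3 = 2 ↦ 2  ≥
p2 = 1, p3 = 0 ↦ 0  <
p2 = 1, p3 = 1 ↦ 0  <
p2 = 1, p3 = 2 ↦ 2  ≥
p2 = 2, p3 = 0 ↦ 0  <
p2 = 2, p3 = 1 ↦ 0  <
p2 = 2, p3 = 2 ↦ 0  <
So 3 of the 9 assignments meet the threshold.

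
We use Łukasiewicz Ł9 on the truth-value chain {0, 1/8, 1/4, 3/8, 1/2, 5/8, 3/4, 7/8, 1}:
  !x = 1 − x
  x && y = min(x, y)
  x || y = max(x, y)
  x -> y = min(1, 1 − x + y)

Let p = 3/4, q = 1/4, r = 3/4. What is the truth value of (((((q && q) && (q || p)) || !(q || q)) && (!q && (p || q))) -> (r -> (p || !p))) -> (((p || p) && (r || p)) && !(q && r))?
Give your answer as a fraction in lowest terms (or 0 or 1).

3/4

q && q = 1/4 && 1/4 = 1/4
q || p = 1/4 || 3/4 = 3/4
(q && q) && (q || p) = 1/4 && 3/4 = 1/4
q || q = 1/4 || 1/4 = 1/4
!(q || q) = !1/4 = 3/4
((q && q) && (q || p)) || !(q || q) = 1/4 || 3/4 = 3/4
!q = !1/4 = 3/4
p || q = 3/4 || 1/4 = 3/4
!q && (p || q) = 3/4 && 3/4 = 3/4
(((q && q) && (q || p)) || !(q || q)) && (!q && (p || q)) = 3/4 && 3/4 = 3/4
!p = !3/4 = 1/4
p || !p = 3/4 || 1/4 = 3/4
r -> (p || !p) = 3/4 -> 3/4 = 1
((((q && q) && (q || p)) || !(q || q)) && (!q && (p || q))) -> (r -> (p || !p)) = 3/4 -> 1 = 1
p || p = 3/4 || 3/4 = 3/4
r || p = 3/4 || 3/4 = 3/4
(p || p) && (r || p) = 3/4 && 3/4 = 3/4
q && r = 1/4 && 3/4 = 1/4
!(q && r) = !1/4 = 3/4
((p || p) && (r || p)) && !(q && r) = 3/4 && 3/4 = 3/4
(((((q && q) && (q || p)) || !(q || q)) && (!q && (p || q))) -> (r -> (p || !p))) -> (((p || p) && (r || p)) && !(q && r)) = 1 -> 3/4 = 3/4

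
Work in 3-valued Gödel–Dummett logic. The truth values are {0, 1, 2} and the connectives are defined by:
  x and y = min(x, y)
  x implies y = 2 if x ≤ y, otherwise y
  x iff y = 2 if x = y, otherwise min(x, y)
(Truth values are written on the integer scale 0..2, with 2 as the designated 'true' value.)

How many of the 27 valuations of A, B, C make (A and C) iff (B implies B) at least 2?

value 2: 3 assignments (counts)
value 1: 9 assignments
value 0: 15 assignments
So 3 of the 27 assignments meet the threshold.

3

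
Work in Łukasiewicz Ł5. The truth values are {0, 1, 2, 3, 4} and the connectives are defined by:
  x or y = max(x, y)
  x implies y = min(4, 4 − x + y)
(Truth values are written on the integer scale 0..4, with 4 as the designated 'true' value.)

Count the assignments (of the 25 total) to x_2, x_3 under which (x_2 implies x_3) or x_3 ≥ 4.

value 4: 15 assignments (counts)
value 3: 4 assignments
value 2: 3 assignments
value 1: 2 assignments
value 0: 1 assignment
So 15 of the 25 assignments meet the threshold.

15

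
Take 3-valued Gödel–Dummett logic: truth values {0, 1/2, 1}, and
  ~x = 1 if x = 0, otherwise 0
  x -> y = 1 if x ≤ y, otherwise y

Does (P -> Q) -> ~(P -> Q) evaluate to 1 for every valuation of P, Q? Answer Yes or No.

No

Counterexample: take P = 0, Q = 0.
P -> Q = 0 -> 0 = 1
~(P -> Q) = ~1 = 0
(P -> Q) -> ~(P -> Q) = 1 -> 0 = 0
This gives 0 ≠ 1.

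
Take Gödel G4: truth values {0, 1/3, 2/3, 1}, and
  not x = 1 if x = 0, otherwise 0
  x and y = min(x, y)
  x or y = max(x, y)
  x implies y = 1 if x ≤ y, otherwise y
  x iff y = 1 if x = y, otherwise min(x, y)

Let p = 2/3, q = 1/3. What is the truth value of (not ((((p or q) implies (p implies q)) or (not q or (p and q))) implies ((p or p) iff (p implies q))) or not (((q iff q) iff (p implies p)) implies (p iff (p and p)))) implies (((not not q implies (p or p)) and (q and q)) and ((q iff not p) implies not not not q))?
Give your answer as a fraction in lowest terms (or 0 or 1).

p or q = 2/3 or 1/3 = 2/3
p implies q = 2/3 implies 1/3 = 1/3
(p or q) implies (p implies q) = 2/3 implies 1/3 = 1/3
not q = not 1/3 = 0
p and q = 2/3 and 1/3 = 1/3
not q or (p and q) = 0 or 1/3 = 1/3
((p or q) implies (p implies q)) or (not q or (p and q)) = 1/3 or 1/3 = 1/3
p or p = 2/3 or 2/3 = 2/3
p implies q = 2/3 implies 1/3 = 1/3
(p or p) iff (p implies q) = 2/3 iff 1/3 = 1/3
(((p or q) implies (p implies q)) or (not q or (p and q))) implies ((p or p) iff (p implies q)) = 1/3 implies 1/3 = 1
not ((((p or q) implies (p implies q)) or (not q or (p and q))) implies ((p or p) iff (p implies q))) = not 1 = 0
q iff q = 1/3 iff 1/3 = 1
p implies p = 2/3 implies 2/3 = 1
(q iff q) iff (p implies p) = 1 iff 1 = 1
p and p = 2/3 and 2/3 = 2/3
p iff (p and p) = 2/3 iff 2/3 = 1
((q iff q) iff (p implies p)) implies (p iff (p and p)) = 1 implies 1 = 1
not (((q iff q) iff (p implies p)) implies (p iff (p and p))) = not 1 = 0
not ((((p or q) implies (p implies q)) or (not q or (p and q))) implies ((p or p) iff (p implies q))) or not (((q iff q) iff (p implies p)) implies (p iff (p and p))) = 0 or 0 = 0
not q = not 1/3 = 0
not not q = not 0 = 1
p or p = 2/3 or 2/3 = 2/3
not not q implies (p or p) = 1 implies 2/3 = 2/3
q and q = 1/3 and 1/3 = 1/3
(not not q implies (p or p)) and (q and q) = 2/3 and 1/3 = 1/3
not p = not 2/3 = 0
q iff not p = 1/3 iff 0 = 0
not q = not 1/3 = 0
not not q = not 0 = 1
not not not q = not 1 = 0
(q iff not p) implies not not not q = 0 implies 0 = 1
((not not q implies (p or p)) and (q and q)) and ((q iff not p) implies not not not q) = 1/3 and 1 = 1/3
(not ((((p or q) implies (p implies q)) or (not q or (p and q))) implies ((p or p) iff (p implies q))) or not (((q iff q) iff (p implies p)) implies (p iff (p and p)))) implies (((not not q implies (p or p)) and (q and q)) and ((q iff not p) implies not not not q)) = 0 implies 1/3 = 1

1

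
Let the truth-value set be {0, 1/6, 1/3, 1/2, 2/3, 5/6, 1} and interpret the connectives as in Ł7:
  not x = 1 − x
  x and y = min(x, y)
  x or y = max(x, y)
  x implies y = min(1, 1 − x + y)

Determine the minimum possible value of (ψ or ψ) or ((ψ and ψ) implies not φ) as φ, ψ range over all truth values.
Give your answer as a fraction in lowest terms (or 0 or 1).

1/2

Take φ = 1, ψ = 1/2:
ψ or ψ = 1/2 or 1/2 = 1/2
ψ and ψ = 1/2 and 1/2 = 1/2
not φ = not 1 = 0
(ψ and ψ) implies not φ = 1/2 implies 0 = 1/2
(ψ or ψ) or ((ψ and ψ) implies not φ) = 1/2 or 1/2 = 1/2
No assignment yields a value below 1/2, so this is the minimum.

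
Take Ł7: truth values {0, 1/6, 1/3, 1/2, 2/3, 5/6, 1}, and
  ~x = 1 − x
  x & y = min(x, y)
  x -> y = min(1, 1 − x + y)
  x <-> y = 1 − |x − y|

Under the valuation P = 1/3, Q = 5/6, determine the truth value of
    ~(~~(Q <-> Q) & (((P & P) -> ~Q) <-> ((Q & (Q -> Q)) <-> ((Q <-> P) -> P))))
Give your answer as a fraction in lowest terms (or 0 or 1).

Q <-> Q = 5/6 <-> 5/6 = 1
~(Q <-> Q) = ~1 = 0
~~(Q <-> Q) = ~0 = 1
P & P = 1/3 & 1/3 = 1/3
~Q = ~5/6 = 1/6
(P & P) -> ~Q = 1/3 -> 1/6 = 5/6
Q -> Q = 5/6 -> 5/6 = 1
Q & (Q -> Q) = 5/6 & 1 = 5/6
Q <-> P = 5/6 <-> 1/3 = 1/2
(Q <-> P) -> P = 1/2 -> 1/3 = 5/6
(Q & (Q -> Q)) <-> ((Q <-> P) -> P) = 5/6 <-> 5/6 = 1
((P & P) -> ~Q) <-> ((Q & (Q -> Q)) <-> ((Q <-> P) -> P)) = 5/6 <-> 1 = 5/6
~~(Q <-> Q) & (((P & P) -> ~Q) <-> ((Q & (Q -> Q)) <-> ((Q <-> P) -> P))) = 1 & 5/6 = 5/6
~(~~(Q <-> Q) & (((P & P) -> ~Q) <-> ((Q & (Q -> Q)) <-> ((Q <-> P) -> P)))) = ~5/6 = 1/6

1/6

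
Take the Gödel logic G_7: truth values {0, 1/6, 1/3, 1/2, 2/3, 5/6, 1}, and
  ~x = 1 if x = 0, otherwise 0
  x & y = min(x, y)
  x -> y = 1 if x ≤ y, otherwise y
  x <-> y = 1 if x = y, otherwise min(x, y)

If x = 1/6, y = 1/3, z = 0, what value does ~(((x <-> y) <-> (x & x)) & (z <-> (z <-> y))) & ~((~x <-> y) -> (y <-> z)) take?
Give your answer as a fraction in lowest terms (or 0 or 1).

0

x <-> y = 1/6 <-> 1/3 = 1/6
x & x = 1/6 & 1/6 = 1/6
(x <-> y) <-> (x & x) = 1/6 <-> 1/6 = 1
z <-> y = 0 <-> 1/3 = 0
z <-> (z <-> y) = 0 <-> 0 = 1
((x <-> y) <-> (x & x)) & (z <-> (z <-> y)) = 1 & 1 = 1
~(((x <-> y) <-> (x & x)) & (z <-> (z <-> y))) = ~1 = 0
~x = ~1/6 = 0
~x <-> y = 0 <-> 1/3 = 0
y <-> z = 1/3 <-> 0 = 0
(~x <-> y) -> (y <-> z) = 0 -> 0 = 1
~((~x <-> y) -> (y <-> z)) = ~1 = 0
~(((x <-> y) <-> (x & x)) & (z <-> (z <-> y))) & ~((~x <-> y) -> (y <-> z)) = 0 & 0 = 0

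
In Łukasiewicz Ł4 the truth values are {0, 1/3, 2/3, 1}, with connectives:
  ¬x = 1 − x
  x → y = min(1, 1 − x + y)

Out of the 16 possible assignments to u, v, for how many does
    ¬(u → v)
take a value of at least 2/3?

3

u = 0, v = 0 ↦ 0  <
u = 0, v = 1/3 ↦ 0  <
u = 0, v = 2/3 ↦ 0  <
u = 0, v = 1 ↦ 0  <
u = 1/3, v = 0 ↦ 1/3  <
u = 1/3, v = 1/3 ↦ 0  <
u = 1/3, v = 2/3 ↦ 0  <
u = 1/3, v = 1 ↦ 0  <
u = 2/3, v = 0 ↦ 2/3  ≥
u = 2/3, v = 1/3 ↦ 1/3  <
u = 2/3, v = 2/3 ↦ 0  <
u = 2/3, v = 1 ↦ 0  <
u = 1, v = 0 ↦ 1  ≥
u = 1, v = 1/3 ↦ 2/3  ≥
u = 1, v = 2/3 ↦ 1/3  <
u = 1, v = 1 ↦ 0  <
So 3 of the 16 assignments meet the threshold.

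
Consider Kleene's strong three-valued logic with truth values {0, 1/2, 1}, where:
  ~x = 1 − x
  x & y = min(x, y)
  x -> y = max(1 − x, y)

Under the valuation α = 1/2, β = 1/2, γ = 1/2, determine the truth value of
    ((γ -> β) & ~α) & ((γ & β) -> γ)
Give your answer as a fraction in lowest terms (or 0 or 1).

γ -> β = 1/2 -> 1/2 = 1/2
~α = ~1/2 = 1/2
(γ -> β) & ~α = 1/2 & 1/2 = 1/2
γ & β = 1/2 & 1/2 = 1/2
(γ & β) -> γ = 1/2 -> 1/2 = 1/2
((γ -> β) & ~α) & ((γ & β) -> γ) = 1/2 & 1/2 = 1/2

1/2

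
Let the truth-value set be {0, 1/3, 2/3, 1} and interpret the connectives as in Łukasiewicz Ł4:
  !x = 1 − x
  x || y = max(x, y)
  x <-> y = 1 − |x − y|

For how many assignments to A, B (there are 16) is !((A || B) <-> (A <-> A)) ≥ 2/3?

4

A = 0, B = 0 ↦ 1  ≥
A = 0, B = 1/3 ↦ 2/3  ≥
A = 0, B = 2/3 ↦ 1/3  <
A = 0, B = 1 ↦ 0  <
A = 1/3, B = 0 ↦ 2/3  ≥
A = 1/3, B = 1/3 ↦ 2/3  ≥
A = 1/3, B = 2/3 ↦ 1/3  <
A = 1/3, B = 1 ↦ 0  <
A = 2/3, B = 0 ↦ 1/3  <
A = 2/3, B = 1/3 ↦ 1/3  <
A = 2/3, B = 2/3 ↦ 1/3  <
A = 2/3, B = 1 ↦ 0  <
A = 1, B = 0 ↦ 0  <
A = 1, B = 1/3 ↦ 0  <
A = 1, B = 2/3 ↦ 0  <
A = 1, B = 1 ↦ 0  <
So 4 of the 16 assignments meet the threshold.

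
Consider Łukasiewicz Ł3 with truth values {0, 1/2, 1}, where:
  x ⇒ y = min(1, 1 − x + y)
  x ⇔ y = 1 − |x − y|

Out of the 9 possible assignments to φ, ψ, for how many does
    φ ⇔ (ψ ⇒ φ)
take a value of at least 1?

5

φ = 0, ψ = 0 ↦ 0  <
φ = 0, ψ = 1/2 ↦ 1/2  <
φ = 0, ψ = 1 ↦ 1  ≥
φ = 1/2, ψ = 0 ↦ 1/2  <
φ = 1/2, ψ = 1/2 ↦ 1/2  <
φ = 1/2, ψ = 1 ↦ 1  ≥
φ = 1, ψ = 0 ↦ 1  ≥
φ = 1, ψ = 1/2 ↦ 1  ≥
φ = 1, ψ = 1 ↦ 1  ≥
So 5 of the 9 assignments meet the threshold.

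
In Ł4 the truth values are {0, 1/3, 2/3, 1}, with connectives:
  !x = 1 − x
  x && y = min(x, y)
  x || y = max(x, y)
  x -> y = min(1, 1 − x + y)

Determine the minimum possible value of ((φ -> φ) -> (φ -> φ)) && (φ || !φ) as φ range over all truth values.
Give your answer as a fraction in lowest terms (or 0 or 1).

Take φ = 1/3:
φ -> φ = 1/3 -> 1/3 = 1
φ -> φ = 1/3 -> 1/3 = 1
(φ -> φ) -> (φ -> φ) = 1 -> 1 = 1
!φ = !1/3 = 2/3
φ || !φ = 1/3 || 2/3 = 2/3
((φ -> φ) -> (φ -> φ)) && (φ || !φ) = 1 && 2/3 = 2/3
No assignment yields a value below 2/3, so this is the minimum.

2/3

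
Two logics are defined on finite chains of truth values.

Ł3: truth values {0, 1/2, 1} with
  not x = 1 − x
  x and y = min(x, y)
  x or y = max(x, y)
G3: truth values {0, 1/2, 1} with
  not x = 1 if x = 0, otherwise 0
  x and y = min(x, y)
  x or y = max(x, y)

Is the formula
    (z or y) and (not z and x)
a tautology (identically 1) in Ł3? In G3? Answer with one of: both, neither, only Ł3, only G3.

In Ł3: at x = 0, y = 0, z = 0 the value is 0 — not a tautology.
In G3: at x = 0, y = 0, z = 0 the value is 0 — not a tautology.

neither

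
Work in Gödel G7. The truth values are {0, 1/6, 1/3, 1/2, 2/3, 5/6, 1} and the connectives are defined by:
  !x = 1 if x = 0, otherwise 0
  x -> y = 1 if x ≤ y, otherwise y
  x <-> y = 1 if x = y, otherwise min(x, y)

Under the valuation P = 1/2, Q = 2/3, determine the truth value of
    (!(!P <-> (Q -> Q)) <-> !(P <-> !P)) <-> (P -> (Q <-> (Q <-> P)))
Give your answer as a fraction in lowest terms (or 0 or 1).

1

!P = !1/2 = 0
Q -> Q = 2/3 -> 2/3 = 1
!P <-> (Q -> Q) = 0 <-> 1 = 0
!(!P <-> (Q -> Q)) = !0 = 1
!P = !1/2 = 0
P <-> !P = 1/2 <-> 0 = 0
!(P <-> !P) = !0 = 1
!(!P <-> (Q -> Q)) <-> !(P <-> !P) = 1 <-> 1 = 1
Q <-> P = 2/3 <-> 1/2 = 1/2
Q <-> (Q <-> P) = 2/3 <-> 1/2 = 1/2
P -> (Q <-> (Q <-> P)) = 1/2 -> 1/2 = 1
(!(!P <-> (Q -> Q)) <-> !(P <-> !P)) <-> (P -> (Q <-> (Q <-> P))) = 1 <-> 1 = 1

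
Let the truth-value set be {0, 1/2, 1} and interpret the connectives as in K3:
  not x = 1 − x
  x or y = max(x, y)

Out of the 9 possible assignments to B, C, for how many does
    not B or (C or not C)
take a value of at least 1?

7

B = 0, C = 0 ↦ 1  ≥
B = 0, C = 1/2 ↦ 1  ≥
B = 0, C = 1 ↦ 1  ≥
B = 1/2, C = 0 ↦ 1  ≥
B = 1/2, C = 1/2 ↦ 1/2  <
B = 1/2, C = 1 ↦ 1  ≥
B = 1, C = 0 ↦ 1  ≥
B = 1, C = 1/2 ↦ 1/2  <
B = 1, C = 1 ↦ 1  ≥
So 7 of the 9 assignments meet the threshold.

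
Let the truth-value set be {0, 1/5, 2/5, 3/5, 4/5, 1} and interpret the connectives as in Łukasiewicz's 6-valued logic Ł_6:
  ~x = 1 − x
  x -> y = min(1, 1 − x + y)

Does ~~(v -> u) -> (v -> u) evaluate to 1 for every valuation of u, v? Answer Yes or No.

At u = 1/5, v = 4/5, for instance:
v -> u = 4/5 -> 1/5 = 2/5
~(v -> u) = ~2/5 = 3/5
~~(v -> u) = ~3/5 = 2/5
~~(v -> u) -> (v -> u) = 2/5 -> 2/5 = 1
and checking the remaining 35 assignments likewise gives ≥ 1 in every case.

Yes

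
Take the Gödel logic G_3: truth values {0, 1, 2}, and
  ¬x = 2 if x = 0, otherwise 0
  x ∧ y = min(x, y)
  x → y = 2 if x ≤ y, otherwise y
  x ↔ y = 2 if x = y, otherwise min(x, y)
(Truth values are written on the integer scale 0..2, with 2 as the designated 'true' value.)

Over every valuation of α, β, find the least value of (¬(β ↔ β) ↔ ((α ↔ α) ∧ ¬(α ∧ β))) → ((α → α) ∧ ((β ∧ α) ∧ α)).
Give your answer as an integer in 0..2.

1

Take α = 1, β = 1:
β ↔ β = 1 ↔ 1 = 2
¬(β ↔ β) = ¬2 = 0
α ↔ α = 1 ↔ 1 = 2
α ∧ β = 1 ∧ 1 = 1
¬(α ∧ β) = ¬1 = 0
(α ↔ α) ∧ ¬(α ∧ β) = 2 ∧ 0 = 0
¬(β ↔ β) ↔ ((α ↔ α) ∧ ¬(α ∧ β)) = 0 ↔ 0 = 2
α → α = 1 → 1 = 2
β ∧ α = 1 ∧ 1 = 1
(β ∧ α) ∧ α = 1 ∧ 1 = 1
(α → α) ∧ ((β ∧ α) ∧ α) = 2 ∧ 1 = 1
(¬(β ↔ β) ↔ ((α ↔ α) ∧ ¬(α ∧ β))) → ((α → α) ∧ ((β ∧ α) ∧ α)) = 2 → 1 = 1
No assignment yields a value below 1, so this is the minimum.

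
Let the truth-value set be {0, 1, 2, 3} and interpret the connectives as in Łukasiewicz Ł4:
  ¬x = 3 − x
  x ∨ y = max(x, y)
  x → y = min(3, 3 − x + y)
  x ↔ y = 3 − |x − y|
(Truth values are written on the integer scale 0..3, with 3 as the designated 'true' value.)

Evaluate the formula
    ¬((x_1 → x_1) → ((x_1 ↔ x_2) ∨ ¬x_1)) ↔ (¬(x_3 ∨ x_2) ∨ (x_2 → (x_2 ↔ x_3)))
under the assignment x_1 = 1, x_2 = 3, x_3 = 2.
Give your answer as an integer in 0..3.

2

x_1 → x_1 = 1 → 1 = 3
x_1 ↔ x_2 = 1 ↔ 3 = 1
¬x_1 = ¬1 = 2
(x_1 ↔ x_2) ∨ ¬x_1 = 1 ∨ 2 = 2
(x_1 → x_1) → ((x_1 ↔ x_2) ∨ ¬x_1) = 3 → 2 = 2
¬((x_1 → x_1) → ((x_1 ↔ x_2) ∨ ¬x_1)) = ¬2 = 1
x_3 ∨ x_2 = 2 ∨ 3 = 3
¬(x_3 ∨ x_2) = ¬3 = 0
x_2 ↔ x_3 = 3 ↔ 2 = 2
x_2 → (x_2 ↔ x_3) = 3 → 2 = 2
¬(x_3 ∨ x_2) ∨ (x_2 → (x_2 ↔ x_3)) = 0 ∨ 2 = 2
¬((x_1 → x_1) → ((x_1 ↔ x_2) ∨ ¬x_1)) ↔ (¬(x_3 ∨ x_2) ∨ (x_2 → (x_2 ↔ x_3))) = 1 ↔ 2 = 2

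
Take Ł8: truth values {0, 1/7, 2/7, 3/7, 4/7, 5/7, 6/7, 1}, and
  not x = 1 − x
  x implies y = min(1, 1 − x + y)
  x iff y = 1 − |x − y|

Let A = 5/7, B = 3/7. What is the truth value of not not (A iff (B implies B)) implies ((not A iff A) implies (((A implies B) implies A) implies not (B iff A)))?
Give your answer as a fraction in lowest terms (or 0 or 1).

1

B implies B = 3/7 implies 3/7 = 1
A iff (B implies B) = 5/7 iff 1 = 5/7
not (A iff (B implies B)) = not 5/7 = 2/7
not not (A iff (B implies B)) = not 2/7 = 5/7
not A = not 5/7 = 2/7
not A iff A = 2/7 iff 5/7 = 4/7
A implies B = 5/7 implies 3/7 = 5/7
(A implies B) implies A = 5/7 implies 5/7 = 1
B iff A = 3/7 iff 5/7 = 5/7
not (B iff A) = not 5/7 = 2/7
((A implies B) implies A) implies not (B iff A) = 1 implies 2/7 = 2/7
(not A iff A) implies (((A implies B) implies A) implies not (B iff A)) = 4/7 implies 2/7 = 5/7
not not (A iff (B implies B)) implies ((not A iff A) implies (((A implies B) implies A) implies not (B iff A))) = 5/7 implies 5/7 = 1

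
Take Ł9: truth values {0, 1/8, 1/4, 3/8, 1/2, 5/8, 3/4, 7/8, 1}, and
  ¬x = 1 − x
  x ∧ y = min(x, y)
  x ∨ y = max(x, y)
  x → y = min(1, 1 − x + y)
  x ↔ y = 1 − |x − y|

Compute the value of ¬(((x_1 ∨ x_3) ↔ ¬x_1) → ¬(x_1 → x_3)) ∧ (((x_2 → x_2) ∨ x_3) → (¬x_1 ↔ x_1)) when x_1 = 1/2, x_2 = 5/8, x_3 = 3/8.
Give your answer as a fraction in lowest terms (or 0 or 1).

x_1 ∨ x_3 = 1/2 ∨ 3/8 = 1/2
¬x_1 = ¬1/2 = 1/2
(x_1 ∨ x_3) ↔ ¬x_1 = 1/2 ↔ 1/2 = 1
x_1 → x_3 = 1/2 → 3/8 = 7/8
¬(x_1 → x_3) = ¬7/8 = 1/8
((x_1 ∨ x_3) ↔ ¬x_1) → ¬(x_1 → x_3) = 1 → 1/8 = 1/8
¬(((x_1 ∨ x_3) ↔ ¬x_1) → ¬(x_1 → x_3)) = ¬1/8 = 7/8
x_2 → x_2 = 5/8 → 5/8 = 1
(x_2 → x_2) ∨ x_3 = 1 ∨ 3/8 = 1
¬x_1 = ¬1/2 = 1/2
¬x_1 ↔ x_1 = 1/2 ↔ 1/2 = 1
((x_2 → x_2) ∨ x_3) → (¬x_1 ↔ x_1) = 1 → 1 = 1
¬(((x_1 ∨ x_3) ↔ ¬x_1) → ¬(x_1 → x_3)) ∧ (((x_2 → x_2) ∨ x_3) → (¬x_1 ↔ x_1)) = 7/8 ∧ 1 = 7/8

7/8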